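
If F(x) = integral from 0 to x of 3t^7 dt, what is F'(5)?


By the Fundamental Theorem of Calculus (Part 1):
If F(x) = integral from 0 to x of f(t) dt, then F'(x) = f(x)
Here f(t) = 3t^7
So F'(x) = 3x^7
Evaluate at x = 5:
F'(5) = 3 * 5^7
= 3 * 78125
= 234375

234375


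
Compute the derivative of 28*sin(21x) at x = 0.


Apply the chain rule to differentiate 28*sin(21x):
d/dx [28*sin(21x)]
= 28 * cos(21x) * d/dx(21x)
= 28 * 21 * cos(21x)
= 588 * cos(21x)
Evaluate at x = 0:
= 588 * cos(0)
= 588 * 1
= 588

588


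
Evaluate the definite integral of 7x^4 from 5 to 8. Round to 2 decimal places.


Find the antiderivative of 7x^4:
F(x) = 7/5 * x^5
Apply the Fundamental Theorem of Calculus:
F(8) - F(5)
= 7/5 * 8^5 - 7/5 * 5^5
= 7/5 * (32768 - 3125)
= 7/5 * 29643
= 207501/5 = 41500.20

41500.20


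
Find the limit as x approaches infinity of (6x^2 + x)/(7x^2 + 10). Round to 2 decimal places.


For limits at infinity with equal-degree polynomials,
we compare leading coefficients.
Numerator leading term: 6x^2
Denominator leading term: 7x^2
Divide both by x^2:
lim = (6 + 1/x) / (7 + 10/x^2)
As x -> infinity, the 1/x and 1/x^2 terms vanish:
= 6/7 ≈ 0.86

0.86


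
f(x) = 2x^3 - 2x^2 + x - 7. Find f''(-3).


First derivative:
f'(x) = 6x^2 - 4x + 1
Second derivative:
f''(x) = 12x - 4
Substitute x = -3:
f''(-3) = 12 * (-3) - 4
= -36 - 4
= -40

-40


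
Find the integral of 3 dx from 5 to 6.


The integral of a constant k over [a, b] equals k * (b - a).
integral from 5 to 6 of 3 dx
= 3 * (6 - 5)
= 3 * 1
= 3

3


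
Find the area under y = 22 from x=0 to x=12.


The area under a constant function y = 22 is a rectangle.
Width = 12 - 0 = 12
Height = 22
Area = width * height
= 12 * 22
= 264

264


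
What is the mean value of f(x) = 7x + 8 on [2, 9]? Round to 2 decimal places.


Average value = 1/(b-a) * integral from a to b of f(x) dx
First compute the integral of 7x + 8:
F(x) = (7/2)x^2 + 8x
F(9) = 7/2 * 81 + 8 * 9 = 711/2
F(2) = 7/2 * 4 + 8 * 2 = 30
Integral = 711/2 - 30 = 651/2
Average = (651/2) / (9 - 2) = (651/2) / 7
= 93/2 = 46.50

46.50


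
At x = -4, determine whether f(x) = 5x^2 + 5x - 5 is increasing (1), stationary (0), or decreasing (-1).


Compute f'(x) to determine behavior:
f'(x) = 10x + 5
f'(-4) = 10 * (-4) + 5
= -40 + 5
= -35
Since f'(-4) < 0, the function is decreasing (-1)

-1


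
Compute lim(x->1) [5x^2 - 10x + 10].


Since polynomials are continuous, we use direct substitution.
lim(x->1) of 5x^2 - 10x + 10
= 5 * 1^2 - 10 * 1 + 10
= 5 - 10 + 10
= 5

5


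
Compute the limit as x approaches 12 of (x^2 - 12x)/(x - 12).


Direct substitution gives 0/0, so we factor the numerator.
Factor: (x^2 - 12x) = (x - 12)(x)
Cancel the common factor (x - 12):
(x^2 - 12x)/(x - 12) = (x)
Now substitute x = 12:
= (12) - (0) = 12

12


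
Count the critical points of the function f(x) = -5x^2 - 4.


Find where f'(x) = 0:
f'(x) = -10x
Set f'(x) = 0:
-10x = 0
x = 0 / (-10) = 0
This is a linear equation in x, so there is exactly one solution.
Number of critical points: 1

1


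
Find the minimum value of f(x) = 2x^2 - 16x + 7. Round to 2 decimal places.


For a quadratic f(x) = ax^2 + bx + c with a > 0, the minimum is at the vertex.
Vertex x-coordinate: x = -b/(2a)
x = -(-16) / (2 * 2)
x = 16/4 = 4
Substitute back to find the minimum value:
f(4) = 2 * 4^2 - 16 * 4 + 7
= 32 - 64 + 7
= -25 = -25.00

-25.00


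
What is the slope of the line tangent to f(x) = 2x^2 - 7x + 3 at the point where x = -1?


The slope of the tangent line equals f'(x) at the point.
f(x) = 2x^2 - 7x + 3
f'(x) = 4x - 7
At x = -1:
f'(-1) = 4 * (-1) - 7
= -4 - 7
= -11

-11


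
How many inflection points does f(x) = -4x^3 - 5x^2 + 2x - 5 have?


Inflection points occur where f''(x) = 0 and concavity changes.
f(x) = -4x^3 - 5x^2 + 2x - 5
f'(x) = -12x^2 - 10x + 2
f''(x) = -24x - 10
Set f''(x) = 0:
-24x - 10 = 0
x = 10 / (-24) = -5/12
Since f''(x) is linear (degree 1), it changes sign at this point.
Therefore there is exactly 1 inflection point.

1


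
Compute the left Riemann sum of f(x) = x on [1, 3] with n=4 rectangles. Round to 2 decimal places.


Left Riemann sum uses left endpoints of each subinterval.
Interval: [1, 3], n = 4
dx = (3 - 1) / 4 = 1/2
Left endpoints: [1, 3/2, 2, 5/2]
f values: [1, 3/2, 2, 5/2]
Sum = dx * (sum of f values)
= 1/2 * 7
= 7/2 = 3.50

3.50


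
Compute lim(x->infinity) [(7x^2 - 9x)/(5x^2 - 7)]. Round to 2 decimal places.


For limits at infinity with equal-degree polynomials,
we compare leading coefficients.
Numerator leading term: 7x^2
Denominator leading term: 5x^2
Divide both by x^2:
lim = (7 - 9/x) / (5 - 7/x^2)
As x -> infinity, the 1/x and 1/x^2 terms vanish:
= 7/5 = 1.40

1.40


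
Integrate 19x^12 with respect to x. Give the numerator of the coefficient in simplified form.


Apply the power rule for integration:
integral of ax^n dx = a/(n+1) * x^(n+1) + C
integral of 19x^12 dx
= 19/13 * x^13 + C
The coefficient in lowest terms is 19/13, and its numerator is 19

19


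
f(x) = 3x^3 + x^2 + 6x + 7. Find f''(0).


First derivative:
f'(x) = 9x^2 + 2x + 6
Second derivative:
f''(x) = 18x + 2
Substitute x = 0:
f''(0) = 18 * 0 + 2
= 0 + 2
= 2

2


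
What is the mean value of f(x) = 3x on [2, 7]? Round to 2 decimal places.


Average value = 1/(b-a) * integral from a to b of f(x) dx
First compute the integral of 3x:
F(x) = (3/2)x^2
F(7) = 3/2 * 49 + 0 * 7 = 147/2
F(2) = 3/2 * 4 + 0 * 2 = 6
Integral = 147/2 - 6 = 135/2
Average = (135/2) / (7 - 2) = (135/2) / 5
= 27/2 = 13.50

13.50


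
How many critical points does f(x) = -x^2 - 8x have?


Find where f'(x) = 0:
f'(x) = -2x - 8
Set f'(x) = 0:
-2x - 8 = 0
x = 8 / (-2) = -4
This is a linear equation in x, so there is exactly one solution.
Number of critical points: 1

1


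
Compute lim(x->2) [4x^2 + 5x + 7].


Since polynomials are continuous, we use direct substitution.
lim(x->2) of 4x^2 + 5x + 7
= 4 * 2^2 + 5 * 2 + 7
= 16 + 10 + 7
= 33

33


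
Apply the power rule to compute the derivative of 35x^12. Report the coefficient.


We apply the power rule: d/dx [ax^n] = a*n * x^(n-1)
d/dx [35x^12]
= 35 * 12 * x^(12-1)
= 420x^11
The coefficient is 420

420


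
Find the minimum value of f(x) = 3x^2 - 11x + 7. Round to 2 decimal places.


For a quadratic f(x) = ax^2 + bx + c with a > 0, the minimum is at the vertex.
Vertex x-coordinate: x = -b/(2a)
x = -(-11) / (2 * 3)
x = 11/6
Substitute back to find the minimum value:
f(11/6) = 3 * (11/6)^2 - 11 * (11/6) + 7
= 121/12 - 121/6 + 7
= -37/12 ≈ -3.08

-3.08


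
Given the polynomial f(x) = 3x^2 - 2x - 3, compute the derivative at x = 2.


Differentiate term by term using power and sum rules:
f(x) = 3x^2 - 2x - 3
f'(x) = 6x - 2
Substitute x = 2:
f'(2) = 6 * 2 - 2
= 12 - 2
= 10

10


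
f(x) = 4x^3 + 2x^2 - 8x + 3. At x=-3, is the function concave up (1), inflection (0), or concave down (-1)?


Concavity is determined by the sign of f''(x).
f(x) = 4x^3 + 2x^2 - 8x + 3
f'(x) = 12x^2 + 4x - 8
f''(x) = 24x + 4
f''(-3) = 24 * (-3) + 4
= -72 + 4
= -68
Since f''(-3) < 0, the function is concave down (-1)

-1


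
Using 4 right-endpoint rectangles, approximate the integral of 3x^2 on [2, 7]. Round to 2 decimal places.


Right Riemann sum uses right endpoints of each subinterval.
Interval: [2, 7], n = 4
dx = (7 - 2) / 4 = 5/4
Right endpoints: [13/4, 9/2, 23/4, 7]
f values: [507/16, 243/4, 1587/16, 147]
Sum = dx * (sum of f values)
= 5/4 * 2709/8
= 13545/32 ≈ 423.28

423.28


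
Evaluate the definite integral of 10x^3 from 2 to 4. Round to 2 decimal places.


Find the antiderivative of 10x^3:
F(x) = 10/4 * x^4
Apply the Fundamental Theorem of Calculus:
F(4) - F(2)
= 10/4 * 4^4 - 10/4 * 2^4
= 10/4 * (256 - 16)
= 10/4 * 240
= 600 = 600.00

600.00


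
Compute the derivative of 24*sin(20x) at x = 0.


Apply the chain rule to differentiate 24*sin(20x):
d/dx [24*sin(20x)]
= 24 * cos(20x) * d/dx(20x)
= 24 * 20 * cos(20x)
= 480 * cos(20x)
Evaluate at x = 0:
= 480 * cos(0)
= 480 * 1
= 480

480


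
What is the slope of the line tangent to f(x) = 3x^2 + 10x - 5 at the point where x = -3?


The slope of the tangent line equals f'(x) at the point.
f(x) = 3x^2 + 10x - 5
f'(x) = 6x + 10
At x = -3:
f'(-3) = 6 * (-3) + 10
= -18 + 10
= -8

-8


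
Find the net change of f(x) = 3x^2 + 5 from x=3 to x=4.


Net change = f(b) - f(a)
f(x) = 3x^2 + 5
Compute f(4):
f(4) = 3 * 4^2 + 0 * 4 + 5
= 48 + 0 + 5
= 53
Compute f(3):
f(3) = 3 * 3^2 + 0 * 3 + 5
= 27 + 0 + 5
= 32
Net change = 53 - 32 = 21

21


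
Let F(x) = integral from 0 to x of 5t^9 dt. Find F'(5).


By the Fundamental Theorem of Calculus (Part 1):
If F(x) = integral from 0 to x of f(t) dt, then F'(x) = f(x)
Here f(t) = 5t^9
So F'(x) = 5x^9
Evaluate at x = 5:
F'(5) = 5 * 5^9
= 5 * 1953125
= 9765625

9765625


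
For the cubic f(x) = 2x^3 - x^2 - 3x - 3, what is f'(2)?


Differentiate f(x) = 2x^3 - x^2 - 3x - 3 term by term:
f'(x) = 6x^2 - 2x - 3
Substitute x = 2:
f'(2) = 6 * 2^2 - 2 * 2 - 3
= 24 - 4 - 3
= 17

17


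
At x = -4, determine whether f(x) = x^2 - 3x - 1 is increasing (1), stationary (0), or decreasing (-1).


Compute f'(x) to determine behavior:
f'(x) = 2x - 3
f'(-4) = 2 * (-4) - 3
= -8 - 3
= -11
Since f'(-4) < 0, the function is decreasing (-1)

-1


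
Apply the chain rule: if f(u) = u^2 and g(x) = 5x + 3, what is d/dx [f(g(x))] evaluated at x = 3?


Using the chain rule: (f(g(x)))' = f'(g(x)) * g'(x)
First, find g(3):
g(3) = 5 * 3 + 3 = 18
Next, f'(u) = 2u
And g'(x) = 5
So f'(g(3)) * g'(3)
= 2 * 18 * 5
= 180

180


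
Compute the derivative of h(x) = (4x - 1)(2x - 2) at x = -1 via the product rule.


Let u(x) = 4x - 1 and v(x) = 2x - 2
u'(x) = 4
v'(x) = 2
Product rule: h'(x) = u'(x)*v(x) + u(x)*v'(x)
= 4 * (2x - 2) + (4x - 1) * 2
At x = -1:
u(-1) = 4 * (-1) - 1 = -5
v(-1) = 2 * (-1) - 2 = -4
h'(-1) = 4 * (-4) + (-5) * 2
= -16 - 10
= -26

-26


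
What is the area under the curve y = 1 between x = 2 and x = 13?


The area under a constant function y = 1 is a rectangle.
Width = 13 - 2 = 11
Height = 1
Area = width * height
= 11 * 1
= 11

11


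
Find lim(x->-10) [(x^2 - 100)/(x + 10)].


Direct substitution gives 0/0, so we factor the numerator.
Factor: (x^2 - 100) = (x + 10)(x - 10)
Cancel the common factor (x + 10):
(x^2 - 100)/(x + 10) = (x - 10)
Now substitute x = -10:
= (-10) - (10) = -20

-20


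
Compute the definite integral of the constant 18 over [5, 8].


The integral of a constant k over [a, b] equals k * (b - a).
integral from 5 to 8 of 18 dx
= 18 * (8 - 5)
= 18 * 3
= 54

54


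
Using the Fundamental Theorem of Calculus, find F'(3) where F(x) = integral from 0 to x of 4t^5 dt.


By the Fundamental Theorem of Calculus (Part 1):
If F(x) = integral from 0 to x of f(t) dt, then F'(x) = f(x)
Here f(t) = 4t^5
So F'(x) = 4x^5
Evaluate at x = 3:
F'(3) = 4 * 3^5
= 4 * 243
= 972

972


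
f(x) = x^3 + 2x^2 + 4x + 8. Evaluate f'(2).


Differentiate f(x) = x^3 + 2x^2 + 4x + 8 term by term:
f'(x) = 3x^2 + 4x + 4
Substitute x = 2:
f'(2) = 3 * 2^2 + 4 * 2 + 4
= 12 + 8 + 4
= 24

24


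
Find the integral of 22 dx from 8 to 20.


The integral of a constant k over [a, b] equals k * (b - a).
integral from 8 to 20 of 22 dx
= 22 * (20 - 8)
= 22 * 12
= 264

264


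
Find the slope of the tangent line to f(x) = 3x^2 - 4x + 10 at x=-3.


The slope of the tangent line equals f'(x) at the point.
f(x) = 3x^2 - 4x + 10
f'(x) = 6x - 4
At x = -3:
f'(-3) = 6 * (-3) - 4
= -18 - 4
= -22

-22


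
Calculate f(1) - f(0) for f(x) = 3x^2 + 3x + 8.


Net change = f(b) - f(a)
f(x) = 3x^2 + 3x + 8
Compute f(1):
f(1) = 3 * 1^2 + 3 * 1 + 8
= 3 + 3 + 8
= 14
Compute f(0):
f(0) = 3 * 0^2 + 3 * 0 + 8
= 0 + 0 + 8
= 8
Net change = 14 - 8 = 6

6


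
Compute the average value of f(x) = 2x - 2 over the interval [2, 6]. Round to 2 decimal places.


Average value = 1/(b-a) * integral from a to b of f(x) dx
First compute the integral of 2x - 2:
F(x) = x^2 - 2x
F(6) = 1 * 36 - 2 * 6 = 24
F(2) = 1 * 4 - 2 * 2 = 0
Integral = 24 - 0 = 24
Average = 24 / (6 - 2) = 24 / 4
= 6 = 6.00

6.00


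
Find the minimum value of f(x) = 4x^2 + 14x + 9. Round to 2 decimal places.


For a quadratic f(x) = ax^2 + bx + c with a > 0, the minimum is at the vertex.
Vertex x-coordinate: x = -b/(2a)
x = -(14) / (2 * 4)
x = -14/8 = -7/4
Substitute back to find the minimum value:
f(-7/4) = 4 * (-7/4)^2 + 14 * (-7/4) + 9
= 49/4 - 49/2 + 9
= -13/4 = -3.25

-3.25


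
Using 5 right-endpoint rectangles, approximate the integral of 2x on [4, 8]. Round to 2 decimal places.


Right Riemann sum uses right endpoints of each subinterval.
Interval: [4, 8], n = 5
dx = (8 - 4) / 5 = 4/5
Right endpoints: [24/5, 28/5, 32/5, 36/5, 8]
f values: [48/5, 56/5, 64/5, 72/5, 16]
Sum = dx * (sum of f values)
= 4/5 * 64
= 256/5 = 51.20

51.20


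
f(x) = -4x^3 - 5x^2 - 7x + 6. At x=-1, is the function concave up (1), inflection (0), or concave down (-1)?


Concavity is determined by the sign of f''(x).
f(x) = -4x^3 - 5x^2 - 7x + 6
f'(x) = -12x^2 - 10x - 7
f''(x) = -24x - 10
f''(-1) = -24 * (-1) - 10
= 24 - 10
= 14
Since f''(-1) > 0, the function is concave up (1)

1


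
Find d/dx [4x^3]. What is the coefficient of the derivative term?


We apply the power rule: d/dx [ax^n] = a*n * x^(n-1)
d/dx [4x^3]
= 4 * 3 * x^(3-1)
= 12x^2
The coefficient is 12

12


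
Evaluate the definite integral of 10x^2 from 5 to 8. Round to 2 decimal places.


Find the antiderivative of 10x^2:
F(x) = 10/3 * x^3
Apply the Fundamental Theorem of Calculus:
F(8) - F(5)
= 10/3 * 8^3 - 10/3 * 5^3
= 10/3 * (512 - 125)
= 10/3 * 387
= 1290 = 1290.00

1290.00


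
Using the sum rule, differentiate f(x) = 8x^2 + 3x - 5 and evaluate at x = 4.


Differentiate term by term using power and sum rules:
f(x) = 8x^2 + 3x - 5
f'(x) = 16x + 3
Substitute x = 4:
f'(4) = 16 * 4 + 3
= 64 + 3
= 67

67


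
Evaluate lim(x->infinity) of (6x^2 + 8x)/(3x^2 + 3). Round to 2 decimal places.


For limits at infinity with equal-degree polynomials,
we compare leading coefficients.
Numerator leading term: 6x^2
Denominator leading term: 3x^2
Divide both by x^2:
lim = (6 + 8/x) / (3 + 3/x^2)
As x -> infinity, the 1/x and 1/x^2 terms vanish:
= 6/3 = 2 = 2.00

2.00


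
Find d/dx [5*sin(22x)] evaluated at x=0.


Apply the chain rule to differentiate 5*sin(22x):
d/dx [5*sin(22x)]
= 5 * cos(22x) * d/dx(22x)
= 5 * 22 * cos(22x)
= 110 * cos(22x)
Evaluate at x = 0:
= 110 * cos(0)
= 110 * 1
= 110

110


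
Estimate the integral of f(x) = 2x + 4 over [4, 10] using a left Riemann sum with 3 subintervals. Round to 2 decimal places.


Left Riemann sum uses left endpoints of each subinterval.
Interval: [4, 10], n = 3
dx = (10 - 4) / 3 = 2
Left endpoints: [4, 6, 8]
f values: [12, 16, 20]
Sum = dx * (sum of f values)
= 2 * 48
= 96 = 96.00

96.00


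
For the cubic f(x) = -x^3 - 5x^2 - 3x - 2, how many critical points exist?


Find where f'(x) = 0:
f(x) = -x^3 - 5x^2 - 3x - 2
f'(x) = -3x^2 - 10x - 3
This is a quadratic in x. Use the discriminant to count real roots.
Discriminant = (-10)^2 - 4 * (-3) * (-3)
= 100 - 36
= 64
Since discriminant > 0, f'(x) = 0 has 2 real solutions.
Number of critical points: 2

2


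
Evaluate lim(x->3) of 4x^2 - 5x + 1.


Since polynomials are continuous, we use direct substitution.
lim(x->3) of 4x^2 - 5x + 1
= 4 * 3^2 - 5 * 3 + 1
= 36 - 15 + 1
= 22

22


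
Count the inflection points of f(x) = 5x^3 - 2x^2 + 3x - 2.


Inflection points occur where f''(x) = 0 and concavity changes.
f(x) = 5x^3 - 2x^2 + 3x - 2
f'(x) = 15x^2 - 4x + 3
f''(x) = 30x - 4
Set f''(x) = 0:
30x - 4 = 0
x = 4 / 30 = 2/15
Since f''(x) is linear (degree 1), it changes sign at this point.
Therefore there is exactly 1 inflection point.

1


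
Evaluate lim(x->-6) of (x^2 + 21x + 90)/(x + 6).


Direct substitution gives 0/0, so we factor the numerator.
Factor: (x^2 + 21x + 90) = (x + 6)(x + 15)
Cancel the common factor (x + 6):
(x^2 + 21x + 90)/(x + 6) = (x + 15)
Now substitute x = -6:
= (-6) - (-15) = 9

9


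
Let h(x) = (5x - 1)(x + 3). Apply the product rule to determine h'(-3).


Let u(x) = 5x - 1 and v(x) = x + 3
u'(x) = 5
v'(x) = 1
Product rule: h'(x) = u'(x)*v(x) + u(x)*v'(x)
= 5 * (x + 3) + (5x - 1) * 1
At x = -3:
u(-3) = 5 * (-3) - 1 = -16
v(-3) = 1 * (-3) + 3 = 0
h'(-3) = 5 * 0 + (-16) * 1
= 0 - 16
= -16

-16


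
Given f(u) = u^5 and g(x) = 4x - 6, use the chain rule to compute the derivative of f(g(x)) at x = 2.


Using the chain rule: (f(g(x)))' = f'(g(x)) * g'(x)
First, find g(2):
g(2) = 4 * 2 - 6 = 2
Next, f'(u) = 5u^4
And g'(x) = 4
So f'(g(2)) * g'(2)
= 5 * 2^4 * 4
= 5 * 16 * 4
= 320

320


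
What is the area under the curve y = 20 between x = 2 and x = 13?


The area under a constant function y = 20 is a rectangle.
Width = 13 - 2 = 11
Height = 20
Area = width * height
= 11 * 20
= 220

220


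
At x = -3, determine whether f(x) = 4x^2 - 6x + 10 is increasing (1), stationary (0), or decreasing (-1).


Compute f'(x) to determine behavior:
f'(x) = 8x - 6
f'(-3) = 8 * (-3) - 6
= -24 - 6
= -30
Since f'(-3) < 0, the function is decreasing (-1)

-1


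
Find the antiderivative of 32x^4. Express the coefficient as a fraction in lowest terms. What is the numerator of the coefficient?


Apply the power rule for integration:
integral of ax^n dx = a/(n+1) * x^(n+1) + C
integral of 32x^4 dx
= 32/5 * x^5 + C
The coefficient in lowest terms is 32/5, and its numerator is 32

32


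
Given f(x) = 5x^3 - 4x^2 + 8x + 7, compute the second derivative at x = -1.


First derivative:
f'(x) = 15x^2 - 8x + 8
Second derivative:
f''(x) = 30x - 8
Substitute x = -1:
f''(-1) = 30 * (-1) - 8
= -30 - 8
= -38

-38


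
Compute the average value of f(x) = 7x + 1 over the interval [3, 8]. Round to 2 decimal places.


Average value = 1/(b-a) * integral from a to b of f(x) dx
First compute the integral of 7x + 1:
F(x) = (7/2)x^2 + x
F(8) = 7/2 * 64 + 1 * 8 = 232
F(3) = 7/2 * 9 + 1 * 3 = 69/2
Integral = 232 - 69/2 = 395/2
Average = (395/2) / (8 - 3) = (395/2) / 5
= 79/2 = 39.50

39.50


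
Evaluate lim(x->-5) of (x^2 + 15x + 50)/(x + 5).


Direct substitution gives 0/0, so we factor the numerator.
Factor: (x^2 + 15x + 50) = (x + 5)(x + 10)
Cancel the common factor (x + 5):
(x^2 + 15x + 50)/(x + 5) = (x + 10)
Now substitute x = -5:
= (-5) - (-10) = 5

5


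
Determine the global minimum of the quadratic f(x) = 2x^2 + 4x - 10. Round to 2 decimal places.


For a quadratic f(x) = ax^2 + bx + c with a > 0, the minimum is at the vertex.
Vertex x-coordinate: x = -b/(2a)
x = -(4) / (2 * 2)
x = -4/4 = -1
Substitute back to find the minimum value:
f(-1) = 2 * (-1)^2 + 4 * (-1) - 10
= 2 - 4 - 10
= -12 = -12.00

-12.00


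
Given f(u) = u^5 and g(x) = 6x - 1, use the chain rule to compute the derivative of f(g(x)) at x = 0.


Using the chain rule: (f(g(x)))' = f'(g(x)) * g'(x)
First, find g(0):
g(0) = 6 * 0 - 1 = -1
Next, f'(u) = 5u^4
And g'(x) = 6
So f'(g(0)) * g'(0)
= 5 * (-1)^4 * 6
= 5 * 1 * 6
= 30

30


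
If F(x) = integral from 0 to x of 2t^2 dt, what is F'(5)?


By the Fundamental Theorem of Calculus (Part 1):
If F(x) = integral from 0 to x of f(t) dt, then F'(x) = f(x)
Here f(t) = 2t^2
So F'(x) = 2x^2
Evaluate at x = 5:
F'(5) = 2 * 5^2
= 2 * 25
= 50

50


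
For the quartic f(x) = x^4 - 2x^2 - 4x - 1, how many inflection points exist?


Inflection points occur where f''(x) = 0 and concavity changes.
f(x) = x^4 - 2x^2 - 4x - 1
f'(x) = 4x^3 - 4x - 4
f''(x) = 12x^2 - 4
This is a quadratic in x. Use the discriminant to count real roots.
Discriminant = (0)^2 - 4 * 12 * (-4)
= 0 - (-192)
= 192
Since discriminant > 0, f''(x) = 0 has 2 distinct real solutions.
A quadratic with two distinct real roots changes sign at each root, so concavity changes at both.
Number of inflection points: 2

2


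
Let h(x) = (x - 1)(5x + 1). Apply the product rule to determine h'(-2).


Let u(x) = x - 1 and v(x) = 5x + 1
u'(x) = 1
v'(x) = 5
Product rule: h'(x) = u'(x)*v(x) + u(x)*v'(x)
= 1 * (5x + 1) + (x - 1) * 5
At x = -2:
u(-2) = 1 * (-2) - 1 = -3
v(-2) = 5 * (-2) + 1 = -9
h'(-2) = 1 * (-9) + (-3) * 5
= -9 - 15
= -24

-24


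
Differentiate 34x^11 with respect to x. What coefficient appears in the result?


We apply the power rule: d/dx [ax^n] = a*n * x^(n-1)
d/dx [34x^11]
= 34 * 11 * x^(11-1)
= 374x^10
The coefficient is 374

374


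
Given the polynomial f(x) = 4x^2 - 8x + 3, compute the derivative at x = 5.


Differentiate term by term using power and sum rules:
f(x) = 4x^2 - 8x + 3
f'(x) = 8x - 8
Substitute x = 5:
f'(5) = 8 * 5 - 8
= 40 - 8
= 32

32


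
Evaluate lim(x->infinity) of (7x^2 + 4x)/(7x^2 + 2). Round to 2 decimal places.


For limits at infinity with equal-degree polynomials,
we compare leading coefficients.
Numerator leading term: 7x^2
Denominator leading term: 7x^2
Divide both by x^2:
lim = (7 + 4/x) / (7 + 2/x^2)
As x -> infinity, the 1/x and 1/x^2 terms vanish:
= 7/7 = 1 = 1.00

1.00


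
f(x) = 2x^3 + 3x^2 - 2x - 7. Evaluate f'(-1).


Differentiate f(x) = 2x^3 + 3x^2 - 2x - 7 term by term:
f'(x) = 6x^2 + 6x - 2
Substitute x = -1:
f'(-1) = 6 * (-1)^2 + 6 * (-1) - 2
= 6 - 6 - 2
= -2

-2


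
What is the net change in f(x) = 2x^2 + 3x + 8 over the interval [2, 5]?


Net change = f(b) - f(a)
f(x) = 2x^2 + 3x + 8
Compute f(5):
f(5) = 2 * 5^2 + 3 * 5 + 8
= 50 + 15 + 8
= 73
Compute f(2):
f(2) = 2 * 2^2 + 3 * 2 + 8
= 8 + 6 + 8
= 22
Net change = 73 - 22 = 51

51


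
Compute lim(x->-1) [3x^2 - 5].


Since polynomials are continuous, we use direct substitution.
lim(x->-1) of 3x^2 - 5
= 3 * (-1)^2 + 0 * (-1) - 5
= 3 + 0 - 5
= -2

-2


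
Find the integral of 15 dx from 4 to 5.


The integral of a constant k over [a, b] equals k * (b - a).
integral from 4 to 5 of 15 dx
= 15 * (5 - 4)
= 15 * 1
= 15

15


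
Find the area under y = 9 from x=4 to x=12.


The area under a constant function y = 9 is a rectangle.
Width = 12 - 4 = 8
Height = 9
Area = width * height
= 8 * 9
= 72

72


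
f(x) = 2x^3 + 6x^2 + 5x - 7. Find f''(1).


First derivative:
f'(x) = 6x^2 + 12x + 5
Second derivative:
f''(x) = 12x + 12
Substitute x = 1:
f''(1) = 12 * 1 + 12
= 12 + 12
= 24

24


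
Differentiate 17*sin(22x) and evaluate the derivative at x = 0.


Apply the chain rule to differentiate 17*sin(22x):
d/dx [17*sin(22x)]
= 17 * cos(22x) * d/dx(22x)
= 17 * 22 * cos(22x)
= 374 * cos(22x)
Evaluate at x = 0:
= 374 * cos(0)
= 374 * 1
= 374

374


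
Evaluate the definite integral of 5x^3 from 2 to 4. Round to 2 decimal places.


Find the antiderivative of 5x^3:
F(x) = 5/4 * x^4
Apply the Fundamental Theorem of Calculus:
F(4) - F(2)
= 5/4 * 4^4 - 5/4 * 2^4
= 5/4 * (256 - 16)
= 5/4 * 240
= 300 = 300.00

300.00


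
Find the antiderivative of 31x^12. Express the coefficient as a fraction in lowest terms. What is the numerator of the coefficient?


Apply the power rule for integration:
integral of ax^n dx = a/(n+1) * x^(n+1) + C
integral of 31x^12 dx
= 31/13 * x^13 + C
The coefficient in lowest terms is 31/13, and its numerator is 31

31


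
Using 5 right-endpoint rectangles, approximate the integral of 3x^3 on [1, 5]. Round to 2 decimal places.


Right Riemann sum uses right endpoints of each subinterval.
Interval: [1, 5], n = 5
dx = (5 - 1) / 5 = 4/5
Right endpoints: [9/5, 13/5, 17/5, 21/5, 5]
f values: [2187/125, 6591/125, 14739/125, 27783/125, 375]
Sum = dx * (sum of f values)
= 4/5 * 3927/5
= 15708/25 = 628.32

628.32


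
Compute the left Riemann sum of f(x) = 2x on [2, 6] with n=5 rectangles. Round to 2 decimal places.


Left Riemann sum uses left endpoints of each subinterval.
Interval: [2, 6], n = 5
dx = (6 - 2) / 5 = 4/5
Left endpoints: [2, 14/5, 18/5, 22/5, 26/5]
f values: [4, 28/5, 36/5, 44/5, 52/5]
Sum = dx * (sum of f values)
= 4/5 * 36
= 144/5 = 28.80

28.80


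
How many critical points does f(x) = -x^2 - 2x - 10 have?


Find where f'(x) = 0:
f'(x) = -2x - 2
Set f'(x) = 0:
-2x - 2 = 0
x = 2 / (-2) = -1
This is a linear equation in x, so there is exactly one solution.
Number of critical points: 1

1


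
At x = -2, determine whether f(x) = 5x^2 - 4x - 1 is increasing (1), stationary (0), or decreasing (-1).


Compute f'(x) to determine behavior:
f'(x) = 10x - 4
f'(-2) = 10 * (-2) - 4
= -20 - 4
= -24
Since f'(-2) < 0, the function is decreasing (-1)

-1


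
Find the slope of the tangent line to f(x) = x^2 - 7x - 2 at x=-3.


The slope of the tangent line equals f'(x) at the point.
f(x) = x^2 - 7x - 2
f'(x) = 2x - 7
At x = -3:
f'(-3) = 2 * (-3) - 7
= -6 - 7
= -13

-13


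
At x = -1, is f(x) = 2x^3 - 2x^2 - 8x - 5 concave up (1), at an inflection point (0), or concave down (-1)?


Concavity is determined by the sign of f''(x).
f(x) = 2x^3 - 2x^2 - 8x - 5
f'(x) = 6x^2 - 4x - 8
f''(x) = 12x - 4
f''(-1) = 12 * (-1) - 4
= -12 - 4
= -16
Since f''(-1) < 0, the function is concave down (-1)

-1


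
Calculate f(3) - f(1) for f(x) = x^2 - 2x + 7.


Net change = f(b) - f(a)
f(x) = x^2 - 2x + 7
Compute f(3):
f(3) = 1 * 3^2 - 2 * 3 + 7
= 9 - 6 + 7
= 10
Compute f(1):
f(1) = 1 * 1^2 - 2 * 1 + 7
= 1 - 2 + 7
= 6
Net change = 10 - 6 = 4

4


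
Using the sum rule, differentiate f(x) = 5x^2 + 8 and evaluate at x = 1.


Differentiate term by term using power and sum rules:
f(x) = 5x^2 + 8
f'(x) = 10x
Substitute x = 1:
f'(1) = 10 * 1 + 0
= 10 + 0
= 10

10


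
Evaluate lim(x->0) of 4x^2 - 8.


Since polynomials are continuous, we use direct substitution.
lim(x->0) of 4x^2 - 8
= 4 * 0^2 + 0 * 0 - 8
= 0 + 0 - 8
= -8

-8


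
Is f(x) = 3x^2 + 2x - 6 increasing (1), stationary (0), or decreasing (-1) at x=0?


Compute f'(x) to determine behavior:
f'(x) = 6x + 2
f'(0) = 6 * 0 + 2
= 0 + 2
= 2
Since f'(0) > 0, the function is increasing (1)

1


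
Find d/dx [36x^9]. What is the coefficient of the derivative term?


We apply the power rule: d/dx [ax^n] = a*n * x^(n-1)
d/dx [36x^9]
= 36 * 9 * x^(9-1)
= 324x^8
The coefficient is 324

324


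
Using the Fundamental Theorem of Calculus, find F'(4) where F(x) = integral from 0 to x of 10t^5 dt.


By the Fundamental Theorem of Calculus (Part 1):
If F(x) = integral from 0 to x of f(t) dt, then F'(x) = f(x)
Here f(t) = 10t^5
So F'(x) = 10x^5
Evaluate at x = 4:
F'(4) = 10 * 4^5
= 10 * 1024
= 10240

10240


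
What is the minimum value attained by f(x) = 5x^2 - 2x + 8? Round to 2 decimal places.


For a quadratic f(x) = ax^2 + bx + c with a > 0, the minimum is at the vertex.
Vertex x-coordinate: x = -b/(2a)
x = -(-2) / (2 * 5)
x = 2/10 = 1/5
Substitute back to find the minimum value:
f(1/5) = 5 * (1/5)^2 - 2 * (1/5) + 8
= 1/5 - 2/5 + 8
= 39/5 = 7.80

7.80


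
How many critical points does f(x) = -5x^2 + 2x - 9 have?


Find where f'(x) = 0:
f'(x) = -10x + 2
Set f'(x) = 0:
-10x + 2 = 0
x = -2 / (-10) = 1/5
This is a linear equation in x, so there is exactly one solution.
Number of critical points: 1

1


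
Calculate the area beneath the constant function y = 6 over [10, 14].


The area under a constant function y = 6 is a rectangle.
Width = 14 - 10 = 4
Height = 6
Area = width * height
= 4 * 6
= 24

24


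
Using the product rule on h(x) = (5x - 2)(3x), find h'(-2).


Let u(x) = 5x - 2 and v(x) = 3x
u'(x) = 5
v'(x) = 3
Product rule: h'(x) = u'(x)*v(x) + u(x)*v'(x)
= 5 * (3x) + (5x - 2) * 3
At x = -2:
u(-2) = 5 * (-2) - 2 = -12
v(-2) = 3 * (-2) + 0 = -6
h'(-2) = 5 * (-6) + (-12) * 3
= -30 - 36
= -66

-66


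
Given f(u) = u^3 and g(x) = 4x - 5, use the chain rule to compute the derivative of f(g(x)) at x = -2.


Using the chain rule: (f(g(x)))' = f'(g(x)) * g'(x)
First, find g(-2):
g(-2) = 4 * (-2) - 5 = -13
Next, f'(u) = 3u^2
And g'(x) = 4
So f'(g(-2)) * g'(-2)
= 3 * (-13)^2 * 4
= 3 * 169 * 4
= 2028

2028


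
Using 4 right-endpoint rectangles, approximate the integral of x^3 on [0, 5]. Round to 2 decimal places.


Right Riemann sum uses right endpoints of each subinterval.
Interval: [0, 5], n = 4
dx = (5 - 0) / 4 = 5/4
Right endpoints: [5/4, 5/2, 15/4, 5]
f values: [125/64, 125/8, 3375/64, 125]
Sum = dx * (sum of f values)
= 5/4 * 3125/16
= 15625/64 ≈ 244.14

244.14


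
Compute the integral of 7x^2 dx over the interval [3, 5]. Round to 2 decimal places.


Find the antiderivative of 7x^2:
F(x) = 7/3 * x^3
Apply the Fundamental Theorem of Calculus:
F(5) - F(3)
= 7/3 * 5^3 - 7/3 * 3^3
= 7/3 * (125 - 27)
= 7/3 * 98
= 686/3 ≈ 228.67

228.67


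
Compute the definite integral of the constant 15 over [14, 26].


The integral of a constant k over [a, b] equals k * (b - a).
integral from 14 to 26 of 15 dx
= 15 * (26 - 14)
= 15 * 12
= 180

180


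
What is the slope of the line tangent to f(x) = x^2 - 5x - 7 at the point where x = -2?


The slope of the tangent line equals f'(x) at the point.
f(x) = x^2 - 5x - 7
f'(x) = 2x - 5
At x = -2:
f'(-2) = 2 * (-2) - 5
= -4 - 5
= -9

-9


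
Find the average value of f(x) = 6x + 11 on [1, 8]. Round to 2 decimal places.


Average value = 1/(b-a) * integral from a to b of f(x) dx
First compute the integral of 6x + 11:
F(x) = 3x^2 + 11x
F(8) = 3 * 64 + 11 * 8 = 280
F(1) = 3 * 1 + 11 * 1 = 14
Integral = 280 - 14 = 266
Average = 266 / (8 - 1) = 266 / 7
= 38 = 38.00

38.00


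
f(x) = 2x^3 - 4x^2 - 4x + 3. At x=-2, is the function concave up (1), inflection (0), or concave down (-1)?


Concavity is determined by the sign of f''(x).
f(x) = 2x^3 - 4x^2 - 4x + 3
f'(x) = 6x^2 - 8x - 4
f''(x) = 12x - 8
f''(-2) = 12 * (-2) - 8
= -24 - 8
= -32
Since f''(-2) < 0, the function is concave down (-1)

-1


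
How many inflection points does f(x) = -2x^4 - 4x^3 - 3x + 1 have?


Inflection points occur where f''(x) = 0 and concavity changes.
f(x) = -2x^4 - 4x^3 - 3x + 1
f'(x) = -8x^3 - 12x^2 - 3
f''(x) = -24x^2 - 24x
This is a quadratic in x. Use the discriminant to count real roots.
Discriminant = (-24)^2 - 4 * (-24) * 0
= 576 - 0
= 576
Since discriminant > 0, f''(x) = 0 has 2 distinct real solutions.
A quadratic with two distinct real roots changes sign at each root, so concavity changes at both.
Number of inflection points: 2

2


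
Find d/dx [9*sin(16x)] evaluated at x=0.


Apply the chain rule to differentiate 9*sin(16x):
d/dx [9*sin(16x)]
= 9 * cos(16x) * d/dx(16x)
= 9 * 16 * cos(16x)
= 144 * cos(16x)
Evaluate at x = 0:
= 144 * cos(0)
= 144 * 1
= 144

144


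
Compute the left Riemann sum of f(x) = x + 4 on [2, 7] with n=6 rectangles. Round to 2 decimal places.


Left Riemann sum uses left endpoints of each subinterval.
Interval: [2, 7], n = 6
dx = (7 - 2) / 6 = 5/6
Left endpoints: [2, 17/6, 11/3, 9/2, 16/3, 37/6]
f values: [6, 41/6, 23/3, 17/2, 28/3, 61/6]
Sum = dx * (sum of f values)
= 5/6 * 97/2
= 485/12 ≈ 40.42

40.42


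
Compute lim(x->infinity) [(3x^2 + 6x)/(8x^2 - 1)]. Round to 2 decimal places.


For limits at infinity with equal-degree polynomials,
we compare leading coefficients.
Numerator leading term: 3x^2
Denominator leading term: 8x^2
Divide both by x^2:
lim = (3 + 6/x) / (8 - 1/x^2)
As x -> infinity, the 1/x and 1/x^2 terms vanish:
= 3/8 ≈ 0.38

0.38


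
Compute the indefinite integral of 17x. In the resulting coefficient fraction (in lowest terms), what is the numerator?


Apply the power rule for integration:
integral of ax^n dx = a/(n+1) * x^(n+1) + C
integral of 17x dx
= 17/2 * x^2 + C
The coefficient in lowest terms is 17/2, and its numerator is 17

17


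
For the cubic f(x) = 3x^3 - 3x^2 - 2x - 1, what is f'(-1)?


Differentiate f(x) = 3x^3 - 3x^2 - 2x - 1 term by term:
f'(x) = 9x^2 - 6x - 2
Substitute x = -1:
f'(-1) = 9 * (-1)^2 - 6 * (-1) - 2
= 9 + 6 - 2
= 13

13


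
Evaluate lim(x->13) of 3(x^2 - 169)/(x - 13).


Direct substitution gives 0/0, so we factor the numerator.
Factor: 3(x^2 - 169) = 3 * (x - 13)(x + 13)
Cancel the common factor (x - 13):
3(x^2 - 169)/(x - 13) = 3 * (x + 13)
Now substitute x = 13:
= 3 * (13 + 13) = 78

78


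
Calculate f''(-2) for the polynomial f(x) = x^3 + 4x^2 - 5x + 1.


First derivative:
f'(x) = 3x^2 + 8x - 5
Second derivative:
f''(x) = 6x + 8
Substitute x = -2:
f''(-2) = 6 * (-2) + 8
= -12 + 8
= -4

-4


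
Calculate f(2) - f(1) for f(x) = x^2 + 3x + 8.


Net change = f(b) - f(a)
f(x) = x^2 + 3x + 8
Compute f(2):
f(2) = 1 * 2^2 + 3 * 2 + 8
= 4 + 6 + 8
= 18
Compute f(1):
f(1) = 1 * 1^2 + 3 * 1 + 8
= 1 + 3 + 8
= 12
Net change = 18 - 12 = 6

6


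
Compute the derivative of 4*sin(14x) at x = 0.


Apply the chain rule to differentiate 4*sin(14x):
d/dx [4*sin(14x)]
= 4 * cos(14x) * d/dx(14x)
= 4 * 14 * cos(14x)
= 56 * cos(14x)
Evaluate at x = 0:
= 56 * cos(0)
= 56 * 1
= 56

56


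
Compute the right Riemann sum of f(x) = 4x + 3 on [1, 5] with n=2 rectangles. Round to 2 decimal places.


Right Riemann sum uses right endpoints of each subinterval.
Interval: [1, 5], n = 2
dx = (5 - 1) / 2 = 2
Right endpoints: [3, 5]
f values: [15, 23]
Sum = dx * (sum of f values)
= 2 * 38
= 76 = 76.00

76.00


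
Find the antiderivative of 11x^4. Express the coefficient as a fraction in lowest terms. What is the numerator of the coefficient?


Apply the power rule for integration:
integral of ax^n dx = a/(n+1) * x^(n+1) + C
integral of 11x^4 dx
= 11/5 * x^5 + C
The coefficient in lowest terms is 11/5, and its numerator is 11

11


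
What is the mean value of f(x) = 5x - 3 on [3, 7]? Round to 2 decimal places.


Average value = 1/(b-a) * integral from a to b of f(x) dx
First compute the integral of 5x - 3:
F(x) = (5/2)x^2 - 3x
F(7) = 5/2 * 49 - 3 * 7 = 203/2
F(3) = 5/2 * 9 - 3 * 3 = 27/2
Integral = 203/2 - 27/2 = 88
Average = 88 / (7 - 3) = 88 / 4
= 22 = 22.00

22.00


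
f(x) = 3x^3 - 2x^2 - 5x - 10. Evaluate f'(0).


Differentiate f(x) = 3x^3 - 2x^2 - 5x - 10 term by term:
f'(x) = 9x^2 - 4x - 5
Substitute x = 0:
f'(0) = 9 * 0^2 - 4 * 0 - 5
= 0 + 0 - 5
= -5

-5


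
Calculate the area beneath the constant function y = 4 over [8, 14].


The area under a constant function y = 4 is a rectangle.
Width = 14 - 8 = 6
Height = 4
Area = width * height
= 6 * 4
= 24

24


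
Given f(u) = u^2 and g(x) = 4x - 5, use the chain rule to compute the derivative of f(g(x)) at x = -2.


Using the chain rule: (f(g(x)))' = f'(g(x)) * g'(x)
First, find g(-2):
g(-2) = 4 * (-2) - 5 = -13
Next, f'(u) = 2u
And g'(x) = 4
So f'(g(-2)) * g'(-2)
= 2 * (-13) * 4
= -104

-104


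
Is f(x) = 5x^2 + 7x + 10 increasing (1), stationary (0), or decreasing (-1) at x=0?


Compute f'(x) to determine behavior:
f'(x) = 10x + 7
f'(0) = 10 * 0 + 7
= 0 + 7
= 7
Since f'(0) > 0, the function is increasing (1)

1


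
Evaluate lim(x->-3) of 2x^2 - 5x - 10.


Since polynomials are continuous, we use direct substitution.
lim(x->-3) of 2x^2 - 5x - 10
= 2 * (-3)^2 - 5 * (-3) - 10
= 18 + 15 - 10
= 23

23


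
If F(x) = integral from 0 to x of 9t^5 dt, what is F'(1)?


By the Fundamental Theorem of Calculus (Part 1):
If F(x) = integral from 0 to x of f(t) dt, then F'(x) = f(x)
Here f(t) = 9t^5
So F'(x) = 9x^5
Evaluate at x = 1:
F'(1) = 9 * 1^5
= 9 * 1
= 9

9


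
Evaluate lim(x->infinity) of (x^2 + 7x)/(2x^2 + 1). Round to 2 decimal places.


For limits at infinity with equal-degree polynomials,
we compare leading coefficients.
Numerator leading term: x^2
Denominator leading term: 2x^2
Divide both by x^2:
lim = (1 + 7/x) / (2 + 1/x^2)
As x -> infinity, the 1/x and 1/x^2 terms vanish:
= 1/2 = 0.50

0.50


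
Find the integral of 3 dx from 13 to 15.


The integral of a constant k over [a, b] equals k * (b - a).
integral from 13 to 15 of 3 dx
= 3 * (15 - 13)
= 3 * 2
= 6

6


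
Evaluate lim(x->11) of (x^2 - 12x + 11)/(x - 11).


Direct substitution gives 0/0, so we factor the numerator.
Factor: (x^2 - 12x + 11) = (x - 11)(x - 1)
Cancel the common factor (x - 11):
(x^2 - 12x + 11)/(x - 11) = (x - 1)
Now substitute x = 11:
= (11) - (1) = 10

10


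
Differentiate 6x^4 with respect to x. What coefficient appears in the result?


We apply the power rule: d/dx [ax^n] = a*n * x^(n-1)
d/dx [6x^4]
= 6 * 4 * x^(4-1)
= 24x^3
The coefficient is 24

24


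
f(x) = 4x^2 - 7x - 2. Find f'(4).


Differentiate term by term using power and sum rules:
f(x) = 4x^2 - 7x - 2
f'(x) = 8x - 7
Substitute x = 4:
f'(4) = 8 * 4 - 7
= 32 - 7
= 25

25


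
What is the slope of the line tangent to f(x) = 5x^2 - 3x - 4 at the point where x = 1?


The slope of the tangent line equals f'(x) at the point.
f(x) = 5x^2 - 3x - 4
f'(x) = 10x - 3
At x = 1:
f'(1) = 10 * 1 - 3
= 10 - 3
= 7

7


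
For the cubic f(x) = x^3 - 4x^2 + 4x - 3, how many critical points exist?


Find where f'(x) = 0:
f(x) = x^3 - 4x^2 + 4x - 3
f'(x) = 3x^2 - 8x + 4
This is a quadratic in x. Use the discriminant to count real roots.
Discriminant = (-8)^2 - 4 * 3 * 4
= 64 - 48
= 16
Since discriminant > 0, f'(x) = 0 has 2 real solutions.
Number of critical points: 2

2


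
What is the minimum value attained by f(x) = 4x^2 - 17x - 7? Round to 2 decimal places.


For a quadratic f(x) = ax^2 + bx + c with a > 0, the minimum is at the vertex.
Vertex x-coordinate: x = -b/(2a)
x = -(-17) / (2 * 4)
x = 17/8
Substitute back to find the minimum value:
f(17/8) = 4 * (17/8)^2 - 17 * (17/8) - 7
= 289/16 - 289/8 - 7
= -401/16 ≈ -25.06

-25.06


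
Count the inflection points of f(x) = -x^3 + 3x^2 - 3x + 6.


Inflection points occur where f''(x) = 0 and concavity changes.
f(x) = -x^3 + 3x^2 - 3x + 6
f'(x) = -3x^2 + 6x - 3
f''(x) = -6x + 6
Set f''(x) = 0:
-6x + 6 = 0
x = -6 / (-6) = 1
Since f''(x) is linear (degree 1), it changes sign at this point.
Therefore there is exactly 1 inflection point.

1


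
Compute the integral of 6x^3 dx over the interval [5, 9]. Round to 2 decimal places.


Find the antiderivative of 6x^3:
F(x) = 6/4 * x^4
Apply the Fundamental Theorem of Calculus:
F(9) - F(5)
= 6/4 * 9^4 - 6/4 * 5^4
= 6/4 * (6561 - 625)
= 6/4 * 5936
= 8904 = 8904.00

8904.00


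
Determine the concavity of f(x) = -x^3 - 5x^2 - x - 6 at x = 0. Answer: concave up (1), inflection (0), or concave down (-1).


Concavity is determined by the sign of f''(x).
f(x) = -x^3 - 5x^2 - x - 6
f'(x) = -3x^2 - 10x - 1
f''(x) = -6x - 10
f''(0) = -6 * 0 - 10
= 0 - 10
= -10
Since f''(0) < 0, the function is concave down (-1)

-1


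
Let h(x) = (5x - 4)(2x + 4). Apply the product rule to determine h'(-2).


Let u(x) = 5x - 4 and v(x) = 2x + 4
u'(x) = 5
v'(x) = 2
Product rule: h'(x) = u'(x)*v(x) + u(x)*v'(x)
= 5 * (2x + 4) + (5x - 4) * 2
At x = -2:
u(-2) = 5 * (-2) - 4 = -14
v(-2) = 2 * (-2) + 4 = 0
h'(-2) = 5 * 0 + (-14) * 2
= 0 - 28
= -28

-28


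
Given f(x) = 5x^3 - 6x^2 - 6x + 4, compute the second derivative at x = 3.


First derivative:
f'(x) = 15x^2 - 12x - 6
Second derivative:
f''(x) = 30x - 12
Substitute x = 3:
f''(3) = 30 * 3 - 12
= 90 - 12
= 78

78


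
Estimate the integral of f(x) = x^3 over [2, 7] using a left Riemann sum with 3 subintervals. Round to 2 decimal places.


Left Riemann sum uses left endpoints of each subinterval.
Interval: [2, 7], n = 3
dx = (7 - 2) / 3 = 5/3
Left endpoints: [2, 11/3, 16/3]
f values: [8, 1331/27, 4096/27]
Sum = dx * (sum of f values)
= 5/3 * 209
= 1045/3 ≈ 348.33

348.33


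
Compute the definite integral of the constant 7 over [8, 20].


The integral of a constant k over [a, b] equals k * (b - a).
integral from 8 to 20 of 7 dx
= 7 * (20 - 8)
= 7 * 12
= 84

84


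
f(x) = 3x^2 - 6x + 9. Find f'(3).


Differentiate term by term using power and sum rules:
f(x) = 3x^2 - 6x + 9
f'(x) = 6x - 6
Substitute x = 3:
f'(3) = 6 * 3 - 6
= 18 - 6
= 12

12


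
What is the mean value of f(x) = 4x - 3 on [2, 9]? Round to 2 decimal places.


Average value = 1/(b-a) * integral from a to b of f(x) dx
First compute the integral of 4x - 3:
F(x) = 2x^2 - 3x
F(9) = 2 * 81 - 3 * 9 = 135
F(2) = 2 * 4 - 3 * 2 = 2
Integral = 135 - 2 = 133
Average = 133 / (9 - 2) = 133 / 7
= 19 = 19.00

19.00


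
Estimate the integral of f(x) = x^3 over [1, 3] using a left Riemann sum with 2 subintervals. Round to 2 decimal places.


Left Riemann sum uses left endpoints of each subinterval.
Interval: [1, 3], n = 2
dx = (3 - 1) / 2 = 1
Left endpoints: [1, 2]
f values: [1, 8]
Sum = dx * (sum of f values)
= 1 * 9
= 9 = 9.00

9.00
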